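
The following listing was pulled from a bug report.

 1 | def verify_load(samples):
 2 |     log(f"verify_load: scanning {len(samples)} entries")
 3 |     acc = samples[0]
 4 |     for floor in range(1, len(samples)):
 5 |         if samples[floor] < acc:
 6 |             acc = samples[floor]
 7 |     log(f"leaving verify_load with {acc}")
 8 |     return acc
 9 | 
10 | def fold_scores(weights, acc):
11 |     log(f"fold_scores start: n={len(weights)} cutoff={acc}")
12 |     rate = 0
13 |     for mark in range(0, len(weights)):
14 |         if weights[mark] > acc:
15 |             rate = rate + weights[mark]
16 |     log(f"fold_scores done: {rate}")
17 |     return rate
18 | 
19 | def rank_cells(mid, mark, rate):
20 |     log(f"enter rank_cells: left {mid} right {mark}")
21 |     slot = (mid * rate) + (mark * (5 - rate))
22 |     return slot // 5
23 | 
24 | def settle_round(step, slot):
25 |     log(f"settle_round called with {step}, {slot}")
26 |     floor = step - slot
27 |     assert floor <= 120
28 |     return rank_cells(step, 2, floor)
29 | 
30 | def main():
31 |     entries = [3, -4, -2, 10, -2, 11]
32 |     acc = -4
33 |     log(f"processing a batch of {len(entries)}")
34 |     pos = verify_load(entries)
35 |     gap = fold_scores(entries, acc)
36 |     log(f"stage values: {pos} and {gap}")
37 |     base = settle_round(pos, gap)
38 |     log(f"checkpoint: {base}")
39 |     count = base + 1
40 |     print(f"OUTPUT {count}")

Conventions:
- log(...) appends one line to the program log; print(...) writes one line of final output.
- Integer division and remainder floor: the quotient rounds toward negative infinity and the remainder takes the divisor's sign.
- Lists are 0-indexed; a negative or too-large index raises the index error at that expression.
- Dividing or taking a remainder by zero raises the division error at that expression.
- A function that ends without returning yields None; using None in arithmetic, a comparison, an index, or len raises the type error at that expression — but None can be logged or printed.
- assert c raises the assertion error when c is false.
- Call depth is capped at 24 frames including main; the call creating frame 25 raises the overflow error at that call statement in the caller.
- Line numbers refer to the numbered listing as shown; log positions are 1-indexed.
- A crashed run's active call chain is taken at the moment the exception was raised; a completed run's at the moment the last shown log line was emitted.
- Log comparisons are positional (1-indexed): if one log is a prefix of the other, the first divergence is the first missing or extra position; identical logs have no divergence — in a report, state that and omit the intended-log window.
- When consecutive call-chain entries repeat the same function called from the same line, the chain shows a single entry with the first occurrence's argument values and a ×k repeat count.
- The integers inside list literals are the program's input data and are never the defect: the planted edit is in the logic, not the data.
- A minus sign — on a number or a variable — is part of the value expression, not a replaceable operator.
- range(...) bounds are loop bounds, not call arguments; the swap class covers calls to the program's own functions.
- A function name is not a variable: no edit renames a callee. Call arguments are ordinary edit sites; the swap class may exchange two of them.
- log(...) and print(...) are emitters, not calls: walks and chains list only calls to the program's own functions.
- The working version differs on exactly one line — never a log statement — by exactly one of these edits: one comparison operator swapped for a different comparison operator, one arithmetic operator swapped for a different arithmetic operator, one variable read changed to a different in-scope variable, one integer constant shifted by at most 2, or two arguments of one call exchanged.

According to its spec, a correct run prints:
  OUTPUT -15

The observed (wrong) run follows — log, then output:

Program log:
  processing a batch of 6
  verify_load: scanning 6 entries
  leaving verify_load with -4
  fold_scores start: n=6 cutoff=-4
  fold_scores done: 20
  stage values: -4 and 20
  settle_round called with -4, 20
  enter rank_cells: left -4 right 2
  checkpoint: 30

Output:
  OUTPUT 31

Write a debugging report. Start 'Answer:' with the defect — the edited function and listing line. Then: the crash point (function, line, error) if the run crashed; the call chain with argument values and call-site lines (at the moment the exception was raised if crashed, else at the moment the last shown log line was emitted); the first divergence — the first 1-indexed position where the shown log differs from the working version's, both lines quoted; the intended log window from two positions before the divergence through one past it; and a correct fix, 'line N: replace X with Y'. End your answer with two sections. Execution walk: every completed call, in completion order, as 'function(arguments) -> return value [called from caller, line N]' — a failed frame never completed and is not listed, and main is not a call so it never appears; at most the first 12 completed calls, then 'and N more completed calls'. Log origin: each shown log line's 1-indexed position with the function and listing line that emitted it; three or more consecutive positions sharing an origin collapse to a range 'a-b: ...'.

Answer: the defect is in settle_round at line 28.
Core observation: The log first diverges at position 8: the faulty run prints 'enter rank_cells: left -4 right 2' where the working version prints 'enter rank_cells: left -4 right -24'.
Call chain: main.
First divergence: position 8 — shown 'enter rank_cells: left -4 right 2', intended 'enter rank_cells: left -4 right -24'.
Intended log window:
  6: stage values: -4 and 20
  7: settle_round called with -4, 20
  8: enter rank_cells: left -4 right -24
  9: checkpoint: -16
Execution walk:
  verify_load([3, -4, -2, 10, -2, 11]) -> -4  [called from main, line 34]
  fold_scores([3, -4, -2, 10, -2, 11], -4) -> 20  [called from main, line 35]
  rank_cells(-4, 2, -24) -> 30  [called from settle_round, line 28]
  settle_round(-4, 20) -> 30  [called from main, line 37]
Origin of each log line:
  1: emitted by main (line 33)
  2: emitted by verify_load (line 2)
  3: emitted by verify_load (line 7)
  4: emitted by fold_scores (line 11)
  5: emitted by fold_scores (line 16)
  6: emitted by main (line 36)
  7: emitted by settle_round (line 25)
  8: emitted by rank_cells (line 20)
  9: emitted by main (line 38)
A correct fix: line 28: replace `rank_cells(step, 2, floor)` with `rank_cells(step, floor, 2)`.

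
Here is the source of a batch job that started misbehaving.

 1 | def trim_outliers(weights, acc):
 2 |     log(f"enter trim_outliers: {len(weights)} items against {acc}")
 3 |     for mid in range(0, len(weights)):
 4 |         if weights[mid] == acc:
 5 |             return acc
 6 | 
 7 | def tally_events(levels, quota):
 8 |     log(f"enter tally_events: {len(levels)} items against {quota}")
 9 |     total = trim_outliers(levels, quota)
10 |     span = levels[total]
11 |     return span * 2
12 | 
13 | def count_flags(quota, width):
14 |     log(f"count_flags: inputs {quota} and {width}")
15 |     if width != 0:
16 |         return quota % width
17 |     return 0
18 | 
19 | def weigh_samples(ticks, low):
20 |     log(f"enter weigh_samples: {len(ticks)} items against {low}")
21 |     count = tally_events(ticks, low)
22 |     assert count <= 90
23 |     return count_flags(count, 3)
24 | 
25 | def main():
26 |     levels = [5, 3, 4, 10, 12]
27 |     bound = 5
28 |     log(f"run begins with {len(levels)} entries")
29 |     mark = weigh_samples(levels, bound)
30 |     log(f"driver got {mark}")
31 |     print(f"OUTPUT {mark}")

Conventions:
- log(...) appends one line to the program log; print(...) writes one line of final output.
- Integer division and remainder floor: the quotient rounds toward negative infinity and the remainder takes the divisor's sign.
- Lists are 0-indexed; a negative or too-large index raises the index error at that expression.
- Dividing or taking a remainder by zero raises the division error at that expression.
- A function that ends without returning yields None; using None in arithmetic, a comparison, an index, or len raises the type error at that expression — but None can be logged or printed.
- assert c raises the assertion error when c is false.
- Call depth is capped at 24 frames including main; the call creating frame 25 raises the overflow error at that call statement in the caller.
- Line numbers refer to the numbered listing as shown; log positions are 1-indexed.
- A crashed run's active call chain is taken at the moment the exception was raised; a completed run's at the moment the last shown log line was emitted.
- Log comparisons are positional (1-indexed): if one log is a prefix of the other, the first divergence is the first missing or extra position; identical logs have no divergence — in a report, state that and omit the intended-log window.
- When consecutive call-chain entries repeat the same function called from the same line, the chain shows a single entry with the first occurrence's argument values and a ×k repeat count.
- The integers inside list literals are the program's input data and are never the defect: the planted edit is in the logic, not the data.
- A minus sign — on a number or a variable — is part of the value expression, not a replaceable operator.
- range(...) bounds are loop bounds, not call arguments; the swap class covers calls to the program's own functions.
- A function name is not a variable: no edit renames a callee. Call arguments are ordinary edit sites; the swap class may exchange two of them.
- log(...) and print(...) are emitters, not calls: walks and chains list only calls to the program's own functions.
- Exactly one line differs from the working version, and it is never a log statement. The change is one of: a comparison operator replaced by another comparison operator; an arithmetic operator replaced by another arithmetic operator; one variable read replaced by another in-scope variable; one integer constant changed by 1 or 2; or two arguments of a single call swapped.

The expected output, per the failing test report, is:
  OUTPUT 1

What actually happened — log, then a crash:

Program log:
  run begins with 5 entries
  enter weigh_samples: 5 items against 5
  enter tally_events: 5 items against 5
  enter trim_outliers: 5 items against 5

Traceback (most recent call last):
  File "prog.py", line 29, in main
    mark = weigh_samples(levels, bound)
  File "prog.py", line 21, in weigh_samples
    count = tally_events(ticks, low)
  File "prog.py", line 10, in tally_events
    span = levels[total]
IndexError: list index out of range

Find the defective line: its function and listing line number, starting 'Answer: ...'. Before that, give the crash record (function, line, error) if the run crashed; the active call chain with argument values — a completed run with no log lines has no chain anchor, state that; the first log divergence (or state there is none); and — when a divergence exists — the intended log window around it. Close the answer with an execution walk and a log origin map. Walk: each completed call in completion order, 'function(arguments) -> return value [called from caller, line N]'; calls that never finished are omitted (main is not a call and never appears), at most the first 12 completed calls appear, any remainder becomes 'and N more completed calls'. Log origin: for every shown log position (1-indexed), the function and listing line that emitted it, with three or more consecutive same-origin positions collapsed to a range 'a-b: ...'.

Answer: the defect is in trim_outliers at line 5.
Core observation: Only 4 log lines were emitted before the run died; the intended continuation was 'count_flags: inputs 10 and 3'.
Crash: tally_events, line 10, IndexError.
Call chain: main -> weigh_samples([5, 3, 4, 10, 12], 5) (called at line 29) -> tally_events([5, 3, 4, 10, 12], 5) (called at line 21).
First divergence: position 5 (shown log ended at 4 lines; the working version continues: 'count_flags: inputs 10 and 3').
Intended log window:
  3: enter tally_events: 5 items against 5
  4: enter trim_outliers: 5 items against 5
  5: count_flags: inputs 10 and 3
  6: driver got 1
Execution walk:
  trim_outliers([5, 3, 4, 10, 12], 5) -> 5  [called from tally_events, line 9]
Log origins:
  1 — main, line 28
  2 — weigh_samples, line 20
  3 — tally_events, line 8
  4 — trim_outliers, line 2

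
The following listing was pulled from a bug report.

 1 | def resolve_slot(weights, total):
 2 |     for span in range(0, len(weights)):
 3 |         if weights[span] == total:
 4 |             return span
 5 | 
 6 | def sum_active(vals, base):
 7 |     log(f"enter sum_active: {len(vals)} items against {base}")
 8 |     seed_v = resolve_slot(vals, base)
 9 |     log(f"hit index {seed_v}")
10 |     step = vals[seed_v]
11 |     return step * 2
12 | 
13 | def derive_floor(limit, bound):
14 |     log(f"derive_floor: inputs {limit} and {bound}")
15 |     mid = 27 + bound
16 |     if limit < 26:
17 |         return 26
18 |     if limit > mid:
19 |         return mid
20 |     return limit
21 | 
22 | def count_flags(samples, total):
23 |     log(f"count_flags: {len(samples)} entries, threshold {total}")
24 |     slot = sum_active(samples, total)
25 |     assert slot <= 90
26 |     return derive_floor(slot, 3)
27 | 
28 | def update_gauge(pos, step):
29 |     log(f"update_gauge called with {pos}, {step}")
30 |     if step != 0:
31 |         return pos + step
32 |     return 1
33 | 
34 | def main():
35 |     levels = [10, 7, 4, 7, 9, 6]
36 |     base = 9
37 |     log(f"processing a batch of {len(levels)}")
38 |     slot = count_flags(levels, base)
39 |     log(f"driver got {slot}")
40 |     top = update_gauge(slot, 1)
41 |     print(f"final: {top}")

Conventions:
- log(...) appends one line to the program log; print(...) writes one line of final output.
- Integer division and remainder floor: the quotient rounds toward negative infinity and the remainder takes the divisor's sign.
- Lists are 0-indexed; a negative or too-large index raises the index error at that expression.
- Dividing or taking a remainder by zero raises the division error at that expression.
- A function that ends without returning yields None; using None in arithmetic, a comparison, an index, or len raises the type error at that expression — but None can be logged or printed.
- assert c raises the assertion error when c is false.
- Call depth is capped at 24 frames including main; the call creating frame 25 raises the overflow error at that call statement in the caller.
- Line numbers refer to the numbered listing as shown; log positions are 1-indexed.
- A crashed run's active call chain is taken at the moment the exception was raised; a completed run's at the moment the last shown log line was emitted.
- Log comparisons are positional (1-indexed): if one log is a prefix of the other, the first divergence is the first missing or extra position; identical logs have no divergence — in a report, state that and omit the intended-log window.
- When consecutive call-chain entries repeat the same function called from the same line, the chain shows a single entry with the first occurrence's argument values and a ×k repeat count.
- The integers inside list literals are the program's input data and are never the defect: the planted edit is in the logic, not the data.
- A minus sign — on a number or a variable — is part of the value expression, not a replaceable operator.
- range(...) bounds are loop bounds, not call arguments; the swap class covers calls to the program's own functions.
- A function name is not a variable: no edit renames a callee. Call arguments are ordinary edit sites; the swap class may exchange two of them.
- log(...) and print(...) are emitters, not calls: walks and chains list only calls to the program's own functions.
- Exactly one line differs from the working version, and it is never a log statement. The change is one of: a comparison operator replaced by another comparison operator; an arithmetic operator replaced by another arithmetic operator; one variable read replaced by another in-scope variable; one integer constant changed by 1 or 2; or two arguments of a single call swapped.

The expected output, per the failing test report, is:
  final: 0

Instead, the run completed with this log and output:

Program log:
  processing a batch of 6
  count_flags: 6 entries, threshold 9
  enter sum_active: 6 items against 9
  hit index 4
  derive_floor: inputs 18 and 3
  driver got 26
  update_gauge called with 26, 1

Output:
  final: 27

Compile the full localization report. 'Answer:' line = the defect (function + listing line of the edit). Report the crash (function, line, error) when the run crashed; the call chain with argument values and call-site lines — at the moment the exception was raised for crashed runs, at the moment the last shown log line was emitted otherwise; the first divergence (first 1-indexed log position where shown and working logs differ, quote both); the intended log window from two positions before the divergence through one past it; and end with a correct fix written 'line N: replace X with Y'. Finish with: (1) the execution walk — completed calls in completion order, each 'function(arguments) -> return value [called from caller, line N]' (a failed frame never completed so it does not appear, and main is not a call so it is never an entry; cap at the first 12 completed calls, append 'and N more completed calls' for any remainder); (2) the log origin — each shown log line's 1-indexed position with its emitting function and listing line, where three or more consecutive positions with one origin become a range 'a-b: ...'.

Answer: the defect is in update_gauge at line 31.
Core observation: Nothing in the log betrays the bug — only the output does.
Call chain: main -> update_gauge(26, 1) (called at line 40).
First divergence: none (the log streams are identical).
Execution walk:
  resolve_slot([10, 7, 4, 7, 9, 6], 9) -> 4  [called from sum_active, line 8]
  sum_active([10, 7, 4, 7, 9, 6], 9) -> 18  [called from count_flags, line 24]
  derive_floor(18, 3) -> 26  [called from count_flags, line 26]
  count_flags([10, 7, 4, 7, 9, 6], 9) -> 26  [called from main, line 38]
  update_gauge(26, 1) -> 27  [called from main, line 40]
Log line origins:
  1: from main, line 37
  2: from count_flags, line 23
  3: from sum_active, line 7
  4: from sum_active, line 9
  5: from derive_floor, line 14
  6: from main, line 39
  7: from update_gauge, line 29
A correct fix: line 31: replace `+` with `%`.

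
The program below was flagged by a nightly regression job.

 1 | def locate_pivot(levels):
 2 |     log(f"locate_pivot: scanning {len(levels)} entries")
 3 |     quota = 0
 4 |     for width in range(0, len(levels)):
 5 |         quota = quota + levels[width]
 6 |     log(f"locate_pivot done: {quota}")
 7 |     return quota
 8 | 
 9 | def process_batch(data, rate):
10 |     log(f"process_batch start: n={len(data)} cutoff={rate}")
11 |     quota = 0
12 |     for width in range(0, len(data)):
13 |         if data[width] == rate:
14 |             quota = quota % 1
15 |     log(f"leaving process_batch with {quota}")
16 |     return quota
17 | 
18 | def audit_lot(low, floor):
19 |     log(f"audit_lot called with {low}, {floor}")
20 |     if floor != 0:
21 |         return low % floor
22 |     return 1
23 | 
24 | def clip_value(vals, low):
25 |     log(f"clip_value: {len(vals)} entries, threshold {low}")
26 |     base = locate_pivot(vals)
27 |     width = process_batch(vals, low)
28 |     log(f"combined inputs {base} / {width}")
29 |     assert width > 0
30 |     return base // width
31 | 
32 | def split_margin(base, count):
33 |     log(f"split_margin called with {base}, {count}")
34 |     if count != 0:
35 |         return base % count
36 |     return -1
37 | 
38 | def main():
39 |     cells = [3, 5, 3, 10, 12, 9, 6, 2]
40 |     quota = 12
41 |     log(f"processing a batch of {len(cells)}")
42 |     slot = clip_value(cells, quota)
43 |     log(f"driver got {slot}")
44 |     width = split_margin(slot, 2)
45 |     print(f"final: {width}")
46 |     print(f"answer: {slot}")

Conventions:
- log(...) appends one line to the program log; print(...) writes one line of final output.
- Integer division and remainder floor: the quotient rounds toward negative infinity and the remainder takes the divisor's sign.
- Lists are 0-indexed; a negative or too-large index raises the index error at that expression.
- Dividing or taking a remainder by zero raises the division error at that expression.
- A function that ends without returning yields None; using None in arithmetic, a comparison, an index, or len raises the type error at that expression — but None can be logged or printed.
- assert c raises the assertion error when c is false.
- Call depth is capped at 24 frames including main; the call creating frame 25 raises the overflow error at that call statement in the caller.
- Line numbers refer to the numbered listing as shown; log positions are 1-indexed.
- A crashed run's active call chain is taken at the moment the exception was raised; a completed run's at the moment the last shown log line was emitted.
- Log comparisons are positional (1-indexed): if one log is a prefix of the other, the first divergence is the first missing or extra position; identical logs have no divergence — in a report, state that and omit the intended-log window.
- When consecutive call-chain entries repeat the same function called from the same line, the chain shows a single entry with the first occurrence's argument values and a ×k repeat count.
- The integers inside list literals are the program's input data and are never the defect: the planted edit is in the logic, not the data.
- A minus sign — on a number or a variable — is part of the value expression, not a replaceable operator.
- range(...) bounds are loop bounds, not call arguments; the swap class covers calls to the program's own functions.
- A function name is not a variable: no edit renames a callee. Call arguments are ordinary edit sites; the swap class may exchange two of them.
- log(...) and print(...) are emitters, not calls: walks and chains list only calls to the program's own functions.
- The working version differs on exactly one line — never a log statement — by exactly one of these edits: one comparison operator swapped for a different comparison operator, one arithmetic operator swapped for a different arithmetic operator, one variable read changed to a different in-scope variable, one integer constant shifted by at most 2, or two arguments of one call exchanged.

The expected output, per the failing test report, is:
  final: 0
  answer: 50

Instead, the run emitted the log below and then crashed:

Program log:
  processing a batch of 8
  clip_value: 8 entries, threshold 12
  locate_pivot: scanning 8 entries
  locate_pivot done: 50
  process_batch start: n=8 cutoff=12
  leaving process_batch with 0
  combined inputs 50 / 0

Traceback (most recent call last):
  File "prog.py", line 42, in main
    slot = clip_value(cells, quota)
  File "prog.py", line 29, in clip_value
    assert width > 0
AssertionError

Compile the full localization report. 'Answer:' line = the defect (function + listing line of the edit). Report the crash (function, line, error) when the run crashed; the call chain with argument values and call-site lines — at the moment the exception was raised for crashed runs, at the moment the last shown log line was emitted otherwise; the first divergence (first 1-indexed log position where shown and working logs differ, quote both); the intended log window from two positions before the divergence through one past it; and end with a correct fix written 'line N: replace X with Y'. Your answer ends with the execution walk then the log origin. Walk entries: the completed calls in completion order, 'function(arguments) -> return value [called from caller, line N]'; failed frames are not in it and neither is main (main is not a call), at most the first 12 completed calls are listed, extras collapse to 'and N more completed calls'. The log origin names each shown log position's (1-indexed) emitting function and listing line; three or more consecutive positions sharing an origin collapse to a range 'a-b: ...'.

Answer: the defect is in process_batch at line 14.
The tell: The log first diverges at position 6: the faulty run prints 'leaving process_batch with 0' where the working version prints 'leaving process_batch with 1'.
Crash: clip_value, line 29, AssertionError.
Call chain: main -> clip_value([3, 5, 3, 10, 12, 9, 6, 2], 12) (called at line 42).
First divergence: position 6 — the shown line 'leaving process_batch with 0' should read 'leaving process_batch with 1'.
Intended log window:
  4: locate_pivot done: 50
  5: process_batch start: n=8 cutoff=12
  6: leaving process_batch with 1
  7: combined inputs 50 / 1
Execution walk:
  locate_pivot([3, 5, 3, 10, 12, 9, 6, 2]) -> 50  [called from clip_value, line 26]
  process_batch([3, 5, 3, 10, 12, 9, 6, 2], 12) -> 0  [called from clip_value, line 27]
Log origin:
  1 — main, line 41
  2 — clip_value, line 25
  3 — locate_pivot, line 2
  4 — locate_pivot, line 6
  5 — process_batch, line 10
  6 — process_batch, line 15
  7 — clip_value, line 28
A correct fix: line 14: replace `%` with `+`.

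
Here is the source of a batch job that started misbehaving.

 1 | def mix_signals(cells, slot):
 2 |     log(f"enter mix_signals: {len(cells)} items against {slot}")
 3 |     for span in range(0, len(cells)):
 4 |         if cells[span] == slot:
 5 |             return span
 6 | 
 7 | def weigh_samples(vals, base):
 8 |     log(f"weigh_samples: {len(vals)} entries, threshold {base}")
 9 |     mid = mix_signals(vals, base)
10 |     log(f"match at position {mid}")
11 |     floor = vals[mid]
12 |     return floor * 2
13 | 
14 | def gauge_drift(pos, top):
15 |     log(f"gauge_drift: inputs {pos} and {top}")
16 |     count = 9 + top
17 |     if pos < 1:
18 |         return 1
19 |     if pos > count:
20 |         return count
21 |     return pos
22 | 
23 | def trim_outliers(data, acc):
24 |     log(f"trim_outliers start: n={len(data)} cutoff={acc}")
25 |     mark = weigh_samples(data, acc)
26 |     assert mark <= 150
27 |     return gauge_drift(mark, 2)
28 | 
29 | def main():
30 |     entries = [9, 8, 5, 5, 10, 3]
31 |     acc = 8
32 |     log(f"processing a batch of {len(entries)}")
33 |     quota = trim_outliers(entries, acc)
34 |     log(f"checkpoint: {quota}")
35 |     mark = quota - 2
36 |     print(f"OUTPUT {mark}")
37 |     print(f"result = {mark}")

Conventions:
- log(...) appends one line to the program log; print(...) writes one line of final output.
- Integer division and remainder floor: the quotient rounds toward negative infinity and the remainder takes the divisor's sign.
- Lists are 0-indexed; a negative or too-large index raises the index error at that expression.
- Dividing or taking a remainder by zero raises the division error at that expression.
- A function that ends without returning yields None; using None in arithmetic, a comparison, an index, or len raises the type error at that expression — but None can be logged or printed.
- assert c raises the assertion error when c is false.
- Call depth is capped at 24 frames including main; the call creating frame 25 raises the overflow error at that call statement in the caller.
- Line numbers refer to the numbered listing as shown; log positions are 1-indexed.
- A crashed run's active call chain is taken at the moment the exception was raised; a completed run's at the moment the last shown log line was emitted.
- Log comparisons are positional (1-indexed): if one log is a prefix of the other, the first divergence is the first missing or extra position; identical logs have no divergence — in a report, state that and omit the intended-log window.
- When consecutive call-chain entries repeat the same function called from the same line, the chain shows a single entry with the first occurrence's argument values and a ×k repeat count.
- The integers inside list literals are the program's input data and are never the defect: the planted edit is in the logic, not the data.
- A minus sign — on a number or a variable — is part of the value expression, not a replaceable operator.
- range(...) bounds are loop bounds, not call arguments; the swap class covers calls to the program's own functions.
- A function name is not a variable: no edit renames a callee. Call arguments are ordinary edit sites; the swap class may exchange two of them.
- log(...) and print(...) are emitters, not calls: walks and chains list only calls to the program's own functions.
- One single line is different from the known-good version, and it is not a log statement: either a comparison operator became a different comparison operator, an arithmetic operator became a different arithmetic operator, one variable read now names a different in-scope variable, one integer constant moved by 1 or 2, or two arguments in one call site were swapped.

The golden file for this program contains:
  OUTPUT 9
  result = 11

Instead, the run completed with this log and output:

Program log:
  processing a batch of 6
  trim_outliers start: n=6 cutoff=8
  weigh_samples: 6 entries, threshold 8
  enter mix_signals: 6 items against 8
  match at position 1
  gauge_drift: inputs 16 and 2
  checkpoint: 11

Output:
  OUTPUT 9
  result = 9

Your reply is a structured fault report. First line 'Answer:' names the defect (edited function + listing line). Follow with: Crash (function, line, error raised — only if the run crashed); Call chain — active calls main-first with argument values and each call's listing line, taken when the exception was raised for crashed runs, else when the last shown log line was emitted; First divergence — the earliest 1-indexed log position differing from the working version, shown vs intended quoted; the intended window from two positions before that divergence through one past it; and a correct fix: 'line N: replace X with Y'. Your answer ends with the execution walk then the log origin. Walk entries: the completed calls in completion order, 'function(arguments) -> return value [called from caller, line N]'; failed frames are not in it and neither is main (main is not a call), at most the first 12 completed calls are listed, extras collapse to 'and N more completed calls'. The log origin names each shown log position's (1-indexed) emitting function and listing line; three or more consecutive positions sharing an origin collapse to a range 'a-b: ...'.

Answer: the defect is in main at line 37.
Key fact: Log streams are identical — the defect surfaces only in the printed output.
Call chain: main.
First divergence: none — the logs agree in full.
Execution walk:
  mix_signals([9, 8, 5, 5, 10, 3], 8) -> 1  [called from weigh_samples, line 9]
  weigh_samples([9, 8, 5, 5, 10, 3], 8) -> 16  [called from trim_outliers, line 25]
  gauge_drift(16, 2) -> 11  [called from trim_outliers, line 27]
  trim_outliers([9, 8, 5, 5, 10, 3], 8) -> 11  [called from main, line 33]
Origin of each log line:
  1: logged in main at line 32
  2: logged in trim_outliers at line 24
  3: logged in weigh_samples at line 8
  4: logged in mix_signals at line 2
  5: logged in weigh_samples at line 10
  6: logged in gauge_drift at line 15
  7: logged in main at line 34
A correct fix: line 37: replace `mark` with `quota`.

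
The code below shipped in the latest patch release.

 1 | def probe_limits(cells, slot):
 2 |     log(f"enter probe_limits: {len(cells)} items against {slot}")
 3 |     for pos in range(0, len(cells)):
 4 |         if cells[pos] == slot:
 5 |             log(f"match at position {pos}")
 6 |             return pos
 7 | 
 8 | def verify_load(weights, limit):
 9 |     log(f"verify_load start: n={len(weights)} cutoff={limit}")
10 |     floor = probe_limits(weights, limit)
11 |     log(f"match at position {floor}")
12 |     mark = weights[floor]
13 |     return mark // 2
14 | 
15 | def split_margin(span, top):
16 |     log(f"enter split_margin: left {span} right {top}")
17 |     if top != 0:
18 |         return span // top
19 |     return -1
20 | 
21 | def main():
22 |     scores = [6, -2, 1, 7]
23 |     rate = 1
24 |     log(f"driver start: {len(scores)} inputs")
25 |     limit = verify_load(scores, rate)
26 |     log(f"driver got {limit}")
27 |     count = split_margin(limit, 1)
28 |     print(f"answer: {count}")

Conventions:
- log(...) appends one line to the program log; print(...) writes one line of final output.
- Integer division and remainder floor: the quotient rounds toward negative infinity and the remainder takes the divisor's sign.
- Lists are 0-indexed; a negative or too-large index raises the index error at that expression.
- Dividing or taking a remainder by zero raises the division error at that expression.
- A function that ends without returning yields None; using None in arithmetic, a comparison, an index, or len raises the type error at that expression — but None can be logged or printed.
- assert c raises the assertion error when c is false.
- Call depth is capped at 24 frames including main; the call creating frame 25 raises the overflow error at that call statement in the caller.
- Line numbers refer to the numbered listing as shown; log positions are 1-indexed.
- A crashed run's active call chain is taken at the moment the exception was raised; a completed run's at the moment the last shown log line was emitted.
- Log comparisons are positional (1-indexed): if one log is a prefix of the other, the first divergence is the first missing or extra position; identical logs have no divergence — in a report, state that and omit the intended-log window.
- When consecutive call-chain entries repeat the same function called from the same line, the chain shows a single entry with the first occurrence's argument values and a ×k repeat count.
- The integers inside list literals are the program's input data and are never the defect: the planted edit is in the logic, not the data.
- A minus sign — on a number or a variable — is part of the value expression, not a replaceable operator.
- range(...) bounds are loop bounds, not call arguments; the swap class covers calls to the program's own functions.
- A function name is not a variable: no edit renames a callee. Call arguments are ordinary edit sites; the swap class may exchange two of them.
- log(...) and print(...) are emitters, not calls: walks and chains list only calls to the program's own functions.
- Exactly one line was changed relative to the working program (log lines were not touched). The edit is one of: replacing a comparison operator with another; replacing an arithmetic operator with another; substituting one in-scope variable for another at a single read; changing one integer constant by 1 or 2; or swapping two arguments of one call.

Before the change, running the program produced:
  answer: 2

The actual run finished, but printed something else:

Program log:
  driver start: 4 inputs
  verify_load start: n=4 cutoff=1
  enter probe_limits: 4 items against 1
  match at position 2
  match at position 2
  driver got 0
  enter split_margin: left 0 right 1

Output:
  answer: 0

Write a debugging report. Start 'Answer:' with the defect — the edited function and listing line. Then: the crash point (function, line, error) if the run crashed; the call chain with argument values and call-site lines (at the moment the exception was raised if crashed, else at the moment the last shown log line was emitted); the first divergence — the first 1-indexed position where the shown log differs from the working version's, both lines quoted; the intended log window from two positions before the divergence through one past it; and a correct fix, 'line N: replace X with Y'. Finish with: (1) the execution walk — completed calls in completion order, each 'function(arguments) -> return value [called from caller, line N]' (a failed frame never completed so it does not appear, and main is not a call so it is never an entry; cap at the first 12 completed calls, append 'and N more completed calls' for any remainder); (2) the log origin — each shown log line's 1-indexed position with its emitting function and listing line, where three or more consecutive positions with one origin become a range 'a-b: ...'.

Answer: the defect is in verify_load at line 13.
Key observation: The earliest visible damage is log position 6 — 'driver got 0' rather than the intended 'driver got 2'.
Call chain: main -> split_margin(0, 1) (called at line 27).
First divergence: at position 6 the run shows 'driver got 0' where the working version logs 'driver got 2'.
Intended log window:
  4: match at position 2
  5: match at position 2
  6: driver got 2
  7: enter split_margin: left 2 right 1
Execution walk:
  probe_limits([6, -2, 1, 7], 1) -> 2  [called from verify_load, line 10]
  verify_load([6, -2, 1, 7], 1) -> 0  [called from main, line 25]
  split_margin(0, 1) -> 0  [called from main, line 27]
Log origins:
  1: logged in main at line 24
  2: logged in verify_load at line 9
  3: logged in probe_limits at line 2
  4: logged in probe_limits at line 5
  5: logged in verify_load at line 11
  6: logged in main at line 26
  7: logged in split_margin at line 16
A correct fix: line 13: replace `//` with `*`.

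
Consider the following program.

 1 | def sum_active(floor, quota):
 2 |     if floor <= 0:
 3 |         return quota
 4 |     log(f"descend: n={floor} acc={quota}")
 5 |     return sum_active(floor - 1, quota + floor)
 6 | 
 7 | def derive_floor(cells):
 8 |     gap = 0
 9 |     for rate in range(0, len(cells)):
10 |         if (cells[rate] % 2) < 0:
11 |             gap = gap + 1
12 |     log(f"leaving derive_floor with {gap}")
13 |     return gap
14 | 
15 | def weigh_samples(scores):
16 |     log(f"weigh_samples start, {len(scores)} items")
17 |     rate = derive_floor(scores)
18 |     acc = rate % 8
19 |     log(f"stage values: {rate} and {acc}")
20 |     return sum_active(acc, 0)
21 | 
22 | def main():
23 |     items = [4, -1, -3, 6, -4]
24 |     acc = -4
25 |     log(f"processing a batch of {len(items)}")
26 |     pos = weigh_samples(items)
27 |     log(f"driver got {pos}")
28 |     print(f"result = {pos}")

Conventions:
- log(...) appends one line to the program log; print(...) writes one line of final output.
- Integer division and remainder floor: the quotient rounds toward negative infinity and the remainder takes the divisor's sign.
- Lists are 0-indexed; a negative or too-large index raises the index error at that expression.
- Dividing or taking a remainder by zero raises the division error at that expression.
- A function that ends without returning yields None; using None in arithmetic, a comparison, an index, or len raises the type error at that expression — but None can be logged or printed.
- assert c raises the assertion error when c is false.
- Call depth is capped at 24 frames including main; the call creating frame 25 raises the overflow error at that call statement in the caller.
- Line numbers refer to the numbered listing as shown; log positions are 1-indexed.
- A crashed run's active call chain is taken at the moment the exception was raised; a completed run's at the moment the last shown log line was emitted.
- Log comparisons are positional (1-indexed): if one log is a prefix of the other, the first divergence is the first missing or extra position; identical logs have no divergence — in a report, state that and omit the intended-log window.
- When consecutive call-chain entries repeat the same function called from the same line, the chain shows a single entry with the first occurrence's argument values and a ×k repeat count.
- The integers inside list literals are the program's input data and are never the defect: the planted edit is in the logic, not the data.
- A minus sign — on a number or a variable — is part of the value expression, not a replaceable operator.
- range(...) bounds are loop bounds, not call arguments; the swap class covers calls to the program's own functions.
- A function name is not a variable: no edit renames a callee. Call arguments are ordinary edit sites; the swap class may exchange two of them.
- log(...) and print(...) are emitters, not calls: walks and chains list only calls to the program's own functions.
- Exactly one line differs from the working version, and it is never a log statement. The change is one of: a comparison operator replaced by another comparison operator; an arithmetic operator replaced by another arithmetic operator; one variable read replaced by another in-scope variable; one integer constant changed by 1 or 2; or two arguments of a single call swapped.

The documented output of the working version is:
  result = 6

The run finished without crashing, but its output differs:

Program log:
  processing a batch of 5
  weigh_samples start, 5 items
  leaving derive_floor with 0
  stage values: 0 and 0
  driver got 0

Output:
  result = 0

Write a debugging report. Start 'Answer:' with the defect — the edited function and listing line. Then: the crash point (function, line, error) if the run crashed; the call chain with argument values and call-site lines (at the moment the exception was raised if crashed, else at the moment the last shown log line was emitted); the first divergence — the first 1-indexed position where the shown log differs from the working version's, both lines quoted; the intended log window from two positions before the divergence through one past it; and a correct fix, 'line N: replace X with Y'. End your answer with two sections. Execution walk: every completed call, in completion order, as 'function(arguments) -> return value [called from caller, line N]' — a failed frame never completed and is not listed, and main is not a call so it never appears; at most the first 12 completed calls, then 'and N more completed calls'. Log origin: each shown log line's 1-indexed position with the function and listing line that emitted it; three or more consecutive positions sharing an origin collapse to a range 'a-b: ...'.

Answer: the defect is in derive_floor at line 10.
Core observation: The earliest visible damage is log position 3 — 'leaving derive_floor with 0' rather than the intended 'leaving derive_floor with 3'.
Call chain: main.
First divergence: position 3; shown 'leaving derive_floor with 0' vs intended 'leaving derive_floor with 3'.
Intended log window:
  1: processing a batch of 5
  2: weigh_samples start, 5 items
  3: leaving derive_floor with 3
  4: stage values: 3 and 3
Execution walk:
  derive_floor([4, -1, -3, 6, -4]) -> 0  [called from weigh_samples, line 17]
  sum_active(0, 0) -> 0  [called from weigh_samples, line 20]
  weigh_samples([4, -1, -3, 6, -4]) -> 0  [called from main, line 26]
Log line origins:
  1: emitted by main (line 25)
  2: emitted by weigh_samples (line 16)
  3: emitted by derive_floor (line 12)
  4: emitted by weigh_samples (line 19)
  5: emitted by main (line 27)
A correct fix: line 10: replace `<` with `==`.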